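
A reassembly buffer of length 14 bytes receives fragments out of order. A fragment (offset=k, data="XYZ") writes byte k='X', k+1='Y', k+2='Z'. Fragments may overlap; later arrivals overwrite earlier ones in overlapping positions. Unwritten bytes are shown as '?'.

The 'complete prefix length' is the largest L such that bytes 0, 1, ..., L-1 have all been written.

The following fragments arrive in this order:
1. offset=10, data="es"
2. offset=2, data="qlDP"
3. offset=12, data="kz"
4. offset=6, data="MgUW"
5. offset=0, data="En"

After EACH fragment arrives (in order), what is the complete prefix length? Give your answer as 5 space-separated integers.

Answer: 0 0 0 0 14

Derivation:
Fragment 1: offset=10 data="es" -> buffer=??????????es?? -> prefix_len=0
Fragment 2: offset=2 data="qlDP" -> buffer=??qlDP????es?? -> prefix_len=0
Fragment 3: offset=12 data="kz" -> buffer=??qlDP????eskz -> prefix_len=0
Fragment 4: offset=6 data="MgUW" -> buffer=??qlDPMgUWeskz -> prefix_len=0
Fragment 5: offset=0 data="En" -> buffer=EnqlDPMgUWeskz -> prefix_len=14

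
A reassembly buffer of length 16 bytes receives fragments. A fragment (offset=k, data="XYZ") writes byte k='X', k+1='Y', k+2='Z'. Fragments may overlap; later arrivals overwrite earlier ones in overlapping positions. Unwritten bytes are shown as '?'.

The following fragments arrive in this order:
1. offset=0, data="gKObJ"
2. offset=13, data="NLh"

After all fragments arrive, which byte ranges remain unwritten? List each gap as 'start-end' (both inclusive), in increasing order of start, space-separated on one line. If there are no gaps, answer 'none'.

Answer: 5-12

Derivation:
Fragment 1: offset=0 len=5
Fragment 2: offset=13 len=3
Gaps: 5-12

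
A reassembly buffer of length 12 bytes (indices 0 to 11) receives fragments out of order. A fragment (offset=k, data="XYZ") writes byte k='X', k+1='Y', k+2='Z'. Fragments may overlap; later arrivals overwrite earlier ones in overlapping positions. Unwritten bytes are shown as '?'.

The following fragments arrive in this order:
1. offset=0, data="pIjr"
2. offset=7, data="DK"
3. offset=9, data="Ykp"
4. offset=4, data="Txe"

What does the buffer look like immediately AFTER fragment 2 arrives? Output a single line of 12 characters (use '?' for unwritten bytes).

Fragment 1: offset=0 data="pIjr" -> buffer=pIjr????????
Fragment 2: offset=7 data="DK" -> buffer=pIjr???DK???

Answer: pIjr???DK???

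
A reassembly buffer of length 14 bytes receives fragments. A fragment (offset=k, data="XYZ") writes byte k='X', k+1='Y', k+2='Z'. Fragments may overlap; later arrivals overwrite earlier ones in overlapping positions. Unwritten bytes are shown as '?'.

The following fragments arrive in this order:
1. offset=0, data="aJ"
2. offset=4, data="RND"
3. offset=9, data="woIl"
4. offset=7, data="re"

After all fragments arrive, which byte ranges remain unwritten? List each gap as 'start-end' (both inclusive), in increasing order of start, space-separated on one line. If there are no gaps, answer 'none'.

Fragment 1: offset=0 len=2
Fragment 2: offset=4 len=3
Fragment 3: offset=9 len=4
Fragment 4: offset=7 len=2
Gaps: 2-3 13-13

Answer: 2-3 13-13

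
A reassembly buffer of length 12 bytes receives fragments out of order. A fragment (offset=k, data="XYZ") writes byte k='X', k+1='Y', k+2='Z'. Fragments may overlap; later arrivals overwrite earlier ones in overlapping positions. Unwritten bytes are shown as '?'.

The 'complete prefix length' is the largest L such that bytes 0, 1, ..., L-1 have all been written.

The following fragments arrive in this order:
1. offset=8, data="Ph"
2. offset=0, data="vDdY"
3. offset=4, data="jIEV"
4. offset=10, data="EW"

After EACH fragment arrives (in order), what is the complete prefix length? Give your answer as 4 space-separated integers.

Answer: 0 4 10 12

Derivation:
Fragment 1: offset=8 data="Ph" -> buffer=????????Ph?? -> prefix_len=0
Fragment 2: offset=0 data="vDdY" -> buffer=vDdY????Ph?? -> prefix_len=4
Fragment 3: offset=4 data="jIEV" -> buffer=vDdYjIEVPh?? -> prefix_len=10
Fragment 4: offset=10 data="EW" -> buffer=vDdYjIEVPhEW -> prefix_len=12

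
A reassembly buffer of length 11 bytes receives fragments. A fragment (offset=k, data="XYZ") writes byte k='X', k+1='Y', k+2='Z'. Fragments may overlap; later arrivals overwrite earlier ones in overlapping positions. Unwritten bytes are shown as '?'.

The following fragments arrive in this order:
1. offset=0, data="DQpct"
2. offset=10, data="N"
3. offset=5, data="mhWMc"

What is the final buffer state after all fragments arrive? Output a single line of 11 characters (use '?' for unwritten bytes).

Fragment 1: offset=0 data="DQpct" -> buffer=DQpct??????
Fragment 2: offset=10 data="N" -> buffer=DQpct?????N
Fragment 3: offset=5 data="mhWMc" -> buffer=DQpctmhWMcN

Answer: DQpctmhWMcN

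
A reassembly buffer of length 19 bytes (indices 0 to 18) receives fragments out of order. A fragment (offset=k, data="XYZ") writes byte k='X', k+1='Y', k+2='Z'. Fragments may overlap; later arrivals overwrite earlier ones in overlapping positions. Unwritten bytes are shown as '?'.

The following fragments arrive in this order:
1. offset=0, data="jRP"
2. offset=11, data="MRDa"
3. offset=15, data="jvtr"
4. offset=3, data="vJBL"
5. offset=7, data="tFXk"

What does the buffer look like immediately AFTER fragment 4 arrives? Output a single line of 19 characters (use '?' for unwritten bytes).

Fragment 1: offset=0 data="jRP" -> buffer=jRP????????????????
Fragment 2: offset=11 data="MRDa" -> buffer=jRP????????MRDa????
Fragment 3: offset=15 data="jvtr" -> buffer=jRP????????MRDajvtr
Fragment 4: offset=3 data="vJBL" -> buffer=jRPvJBL????MRDajvtr

Answer: jRPvJBL????MRDajvtr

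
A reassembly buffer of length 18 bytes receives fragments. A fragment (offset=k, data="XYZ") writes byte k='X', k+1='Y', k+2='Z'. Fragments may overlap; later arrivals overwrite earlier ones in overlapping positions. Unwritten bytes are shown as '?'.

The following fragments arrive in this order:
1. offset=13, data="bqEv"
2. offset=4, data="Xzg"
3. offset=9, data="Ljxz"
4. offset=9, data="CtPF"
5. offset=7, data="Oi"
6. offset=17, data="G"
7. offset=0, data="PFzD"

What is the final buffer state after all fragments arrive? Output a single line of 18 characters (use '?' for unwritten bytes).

Fragment 1: offset=13 data="bqEv" -> buffer=?????????????bqEv?
Fragment 2: offset=4 data="Xzg" -> buffer=????Xzg??????bqEv?
Fragment 3: offset=9 data="Ljxz" -> buffer=????Xzg??LjxzbqEv?
Fragment 4: offset=9 data="CtPF" -> buffer=????Xzg??CtPFbqEv?
Fragment 5: offset=7 data="Oi" -> buffer=????XzgOiCtPFbqEv?
Fragment 6: offset=17 data="G" -> buffer=????XzgOiCtPFbqEvG
Fragment 7: offset=0 data="PFzD" -> buffer=PFzDXzgOiCtPFbqEvG

Answer: PFzDXzgOiCtPFbqEvG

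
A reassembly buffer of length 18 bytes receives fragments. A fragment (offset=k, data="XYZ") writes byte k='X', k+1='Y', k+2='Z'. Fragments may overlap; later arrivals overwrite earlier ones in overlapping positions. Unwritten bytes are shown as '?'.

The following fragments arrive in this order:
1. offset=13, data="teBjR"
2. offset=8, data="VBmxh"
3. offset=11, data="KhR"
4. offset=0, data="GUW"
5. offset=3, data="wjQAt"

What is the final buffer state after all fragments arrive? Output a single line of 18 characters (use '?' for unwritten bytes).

Answer: GUWwjQAtVBmKhReBjR

Derivation:
Fragment 1: offset=13 data="teBjR" -> buffer=?????????????teBjR
Fragment 2: offset=8 data="VBmxh" -> buffer=????????VBmxhteBjR
Fragment 3: offset=11 data="KhR" -> buffer=????????VBmKhReBjR
Fragment 4: offset=0 data="GUW" -> buffer=GUW?????VBmKhReBjR
Fragment 5: offset=3 data="wjQAt" -> buffer=GUWwjQAtVBmKhReBjR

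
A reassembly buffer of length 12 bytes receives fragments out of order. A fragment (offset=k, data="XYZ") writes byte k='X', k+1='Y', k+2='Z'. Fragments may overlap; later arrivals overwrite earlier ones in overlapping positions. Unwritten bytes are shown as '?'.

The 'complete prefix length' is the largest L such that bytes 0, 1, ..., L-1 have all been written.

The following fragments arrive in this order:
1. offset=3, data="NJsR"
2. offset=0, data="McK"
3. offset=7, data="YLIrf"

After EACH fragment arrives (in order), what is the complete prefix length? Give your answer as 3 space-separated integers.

Answer: 0 7 12

Derivation:
Fragment 1: offset=3 data="NJsR" -> buffer=???NJsR????? -> prefix_len=0
Fragment 2: offset=0 data="McK" -> buffer=McKNJsR????? -> prefix_len=7
Fragment 3: offset=7 data="YLIrf" -> buffer=McKNJsRYLIrf -> prefix_len=12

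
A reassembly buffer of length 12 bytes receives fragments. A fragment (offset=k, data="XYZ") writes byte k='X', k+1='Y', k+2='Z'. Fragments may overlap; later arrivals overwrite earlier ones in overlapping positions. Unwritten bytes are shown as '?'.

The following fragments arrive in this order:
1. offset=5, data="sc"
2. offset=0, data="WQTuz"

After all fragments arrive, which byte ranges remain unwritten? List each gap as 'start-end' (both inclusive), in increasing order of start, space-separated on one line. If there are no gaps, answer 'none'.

Answer: 7-11

Derivation:
Fragment 1: offset=5 len=2
Fragment 2: offset=0 len=5
Gaps: 7-11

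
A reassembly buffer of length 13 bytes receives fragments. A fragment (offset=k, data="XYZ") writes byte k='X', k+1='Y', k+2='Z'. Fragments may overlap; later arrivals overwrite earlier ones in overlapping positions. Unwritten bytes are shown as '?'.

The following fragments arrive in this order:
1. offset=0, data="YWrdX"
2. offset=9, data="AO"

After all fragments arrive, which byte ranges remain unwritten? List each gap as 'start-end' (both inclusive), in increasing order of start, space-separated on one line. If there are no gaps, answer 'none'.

Answer: 5-8 11-12

Derivation:
Fragment 1: offset=0 len=5
Fragment 2: offset=9 len=2
Gaps: 5-8 11-12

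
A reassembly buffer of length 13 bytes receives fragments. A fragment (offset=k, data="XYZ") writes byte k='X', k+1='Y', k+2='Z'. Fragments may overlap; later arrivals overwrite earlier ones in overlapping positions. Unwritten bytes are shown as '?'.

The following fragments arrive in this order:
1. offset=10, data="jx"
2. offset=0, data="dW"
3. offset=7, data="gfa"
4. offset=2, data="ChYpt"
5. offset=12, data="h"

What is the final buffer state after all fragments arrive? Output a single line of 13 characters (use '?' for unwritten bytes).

Fragment 1: offset=10 data="jx" -> buffer=??????????jx?
Fragment 2: offset=0 data="dW" -> buffer=dW????????jx?
Fragment 3: offset=7 data="gfa" -> buffer=dW?????gfajx?
Fragment 4: offset=2 data="ChYpt" -> buffer=dWChYptgfajx?
Fragment 5: offset=12 data="h" -> buffer=dWChYptgfajxh

Answer: dWChYptgfajxh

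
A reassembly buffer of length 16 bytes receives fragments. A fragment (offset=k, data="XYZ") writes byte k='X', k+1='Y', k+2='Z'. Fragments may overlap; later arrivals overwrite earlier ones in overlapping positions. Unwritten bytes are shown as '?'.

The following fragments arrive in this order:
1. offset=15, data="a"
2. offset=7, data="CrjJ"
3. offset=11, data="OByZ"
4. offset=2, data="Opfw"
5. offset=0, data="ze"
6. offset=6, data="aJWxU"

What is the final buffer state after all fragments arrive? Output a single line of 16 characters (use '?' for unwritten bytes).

Fragment 1: offset=15 data="a" -> buffer=???????????????a
Fragment 2: offset=7 data="CrjJ" -> buffer=???????CrjJ????a
Fragment 3: offset=11 data="OByZ" -> buffer=???????CrjJOByZa
Fragment 4: offset=2 data="Opfw" -> buffer=??Opfw?CrjJOByZa
Fragment 5: offset=0 data="ze" -> buffer=zeOpfw?CrjJOByZa
Fragment 6: offset=6 data="aJWxU" -> buffer=zeOpfwaJWxUOByZa

Answer: zeOpfwaJWxUOByZa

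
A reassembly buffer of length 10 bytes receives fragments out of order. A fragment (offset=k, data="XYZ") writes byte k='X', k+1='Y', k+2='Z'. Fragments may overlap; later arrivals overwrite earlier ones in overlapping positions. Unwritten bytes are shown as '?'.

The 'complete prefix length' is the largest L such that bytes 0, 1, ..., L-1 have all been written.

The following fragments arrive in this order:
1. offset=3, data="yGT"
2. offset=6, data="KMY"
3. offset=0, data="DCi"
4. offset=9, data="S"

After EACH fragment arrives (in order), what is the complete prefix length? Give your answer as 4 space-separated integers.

Answer: 0 0 9 10

Derivation:
Fragment 1: offset=3 data="yGT" -> buffer=???yGT???? -> prefix_len=0
Fragment 2: offset=6 data="KMY" -> buffer=???yGTKMY? -> prefix_len=0
Fragment 3: offset=0 data="DCi" -> buffer=DCiyGTKMY? -> prefix_len=9
Fragment 4: offset=9 data="S" -> buffer=DCiyGTKMYS -> prefix_len=10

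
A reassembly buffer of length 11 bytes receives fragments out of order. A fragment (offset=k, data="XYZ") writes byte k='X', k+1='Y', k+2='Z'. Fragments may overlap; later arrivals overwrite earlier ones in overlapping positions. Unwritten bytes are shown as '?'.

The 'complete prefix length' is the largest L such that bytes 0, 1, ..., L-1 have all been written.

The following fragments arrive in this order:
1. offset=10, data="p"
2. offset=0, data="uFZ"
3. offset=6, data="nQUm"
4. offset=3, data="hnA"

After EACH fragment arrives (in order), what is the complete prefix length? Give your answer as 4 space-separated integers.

Fragment 1: offset=10 data="p" -> buffer=??????????p -> prefix_len=0
Fragment 2: offset=0 data="uFZ" -> buffer=uFZ???????p -> prefix_len=3
Fragment 3: offset=6 data="nQUm" -> buffer=uFZ???nQUmp -> prefix_len=3
Fragment 4: offset=3 data="hnA" -> buffer=uFZhnAnQUmp -> prefix_len=11

Answer: 0 3 3 11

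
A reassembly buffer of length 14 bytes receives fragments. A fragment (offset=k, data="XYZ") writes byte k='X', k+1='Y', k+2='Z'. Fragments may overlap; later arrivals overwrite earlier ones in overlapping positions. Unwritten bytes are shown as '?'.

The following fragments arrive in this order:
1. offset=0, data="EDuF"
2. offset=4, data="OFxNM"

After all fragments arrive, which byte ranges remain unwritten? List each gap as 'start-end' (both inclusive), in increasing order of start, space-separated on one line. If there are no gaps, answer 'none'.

Fragment 1: offset=0 len=4
Fragment 2: offset=4 len=5
Gaps: 9-13

Answer: 9-13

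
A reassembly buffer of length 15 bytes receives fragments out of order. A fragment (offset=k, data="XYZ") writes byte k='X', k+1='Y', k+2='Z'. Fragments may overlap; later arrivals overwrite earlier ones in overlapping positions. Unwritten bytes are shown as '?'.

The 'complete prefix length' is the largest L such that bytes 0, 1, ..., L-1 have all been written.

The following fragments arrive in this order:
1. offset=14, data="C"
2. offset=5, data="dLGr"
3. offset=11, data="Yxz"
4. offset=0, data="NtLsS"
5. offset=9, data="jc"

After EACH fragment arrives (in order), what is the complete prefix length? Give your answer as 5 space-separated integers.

Fragment 1: offset=14 data="C" -> buffer=??????????????C -> prefix_len=0
Fragment 2: offset=5 data="dLGr" -> buffer=?????dLGr?????C -> prefix_len=0
Fragment 3: offset=11 data="Yxz" -> buffer=?????dLGr??YxzC -> prefix_len=0
Fragment 4: offset=0 data="NtLsS" -> buffer=NtLsSdLGr??YxzC -> prefix_len=9
Fragment 5: offset=9 data="jc" -> buffer=NtLsSdLGrjcYxzC -> prefix_len=15

Answer: 0 0 0 9 15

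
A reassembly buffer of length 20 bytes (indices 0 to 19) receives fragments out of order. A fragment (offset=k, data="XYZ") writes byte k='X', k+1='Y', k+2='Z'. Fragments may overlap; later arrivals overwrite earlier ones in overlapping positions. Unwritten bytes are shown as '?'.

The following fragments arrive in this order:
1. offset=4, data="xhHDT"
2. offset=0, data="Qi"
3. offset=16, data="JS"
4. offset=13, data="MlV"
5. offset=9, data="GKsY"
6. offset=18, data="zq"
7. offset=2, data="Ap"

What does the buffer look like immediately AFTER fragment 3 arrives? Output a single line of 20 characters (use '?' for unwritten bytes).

Answer: Qi??xhHDT???????JS??

Derivation:
Fragment 1: offset=4 data="xhHDT" -> buffer=????xhHDT???????????
Fragment 2: offset=0 data="Qi" -> buffer=Qi??xhHDT???????????
Fragment 3: offset=16 data="JS" -> buffer=Qi??xhHDT???????JS??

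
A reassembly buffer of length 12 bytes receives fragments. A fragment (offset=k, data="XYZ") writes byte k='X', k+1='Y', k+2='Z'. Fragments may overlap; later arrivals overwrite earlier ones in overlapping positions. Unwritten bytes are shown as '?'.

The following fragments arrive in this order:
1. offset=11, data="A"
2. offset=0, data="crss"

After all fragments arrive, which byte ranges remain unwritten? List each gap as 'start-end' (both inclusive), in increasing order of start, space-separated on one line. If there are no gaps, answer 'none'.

Answer: 4-10

Derivation:
Fragment 1: offset=11 len=1
Fragment 2: offset=0 len=4
Gaps: 4-10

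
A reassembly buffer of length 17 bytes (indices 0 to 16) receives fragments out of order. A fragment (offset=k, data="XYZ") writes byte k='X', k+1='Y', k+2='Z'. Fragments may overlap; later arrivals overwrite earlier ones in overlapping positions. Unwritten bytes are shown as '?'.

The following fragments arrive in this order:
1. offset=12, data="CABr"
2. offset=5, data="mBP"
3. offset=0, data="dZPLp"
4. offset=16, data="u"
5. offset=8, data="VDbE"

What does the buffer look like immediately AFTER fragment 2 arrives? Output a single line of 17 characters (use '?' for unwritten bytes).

Fragment 1: offset=12 data="CABr" -> buffer=????????????CABr?
Fragment 2: offset=5 data="mBP" -> buffer=?????mBP????CABr?

Answer: ?????mBP????CABr?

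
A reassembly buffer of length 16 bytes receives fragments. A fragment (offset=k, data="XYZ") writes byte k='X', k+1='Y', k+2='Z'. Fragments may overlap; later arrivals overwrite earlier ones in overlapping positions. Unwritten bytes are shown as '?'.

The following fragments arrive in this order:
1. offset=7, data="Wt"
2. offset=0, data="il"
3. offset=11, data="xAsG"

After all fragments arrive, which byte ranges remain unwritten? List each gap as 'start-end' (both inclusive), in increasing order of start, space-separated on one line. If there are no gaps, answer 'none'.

Fragment 1: offset=7 len=2
Fragment 2: offset=0 len=2
Fragment 3: offset=11 len=4
Gaps: 2-6 9-10 15-15

Answer: 2-6 9-10 15-15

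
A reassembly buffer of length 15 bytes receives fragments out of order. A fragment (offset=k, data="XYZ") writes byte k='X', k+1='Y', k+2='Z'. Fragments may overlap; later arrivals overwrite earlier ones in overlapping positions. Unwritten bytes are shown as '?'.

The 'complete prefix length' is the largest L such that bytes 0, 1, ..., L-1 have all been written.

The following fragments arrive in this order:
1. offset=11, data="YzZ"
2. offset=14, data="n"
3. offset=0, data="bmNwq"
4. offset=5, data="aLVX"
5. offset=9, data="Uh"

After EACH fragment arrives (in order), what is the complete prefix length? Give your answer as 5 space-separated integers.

Fragment 1: offset=11 data="YzZ" -> buffer=???????????YzZ? -> prefix_len=0
Fragment 2: offset=14 data="n" -> buffer=???????????YzZn -> prefix_len=0
Fragment 3: offset=0 data="bmNwq" -> buffer=bmNwq??????YzZn -> prefix_len=5
Fragment 4: offset=5 data="aLVX" -> buffer=bmNwqaLVX??YzZn -> prefix_len=9
Fragment 5: offset=9 data="Uh" -> buffer=bmNwqaLVXUhYzZn -> prefix_len=15

Answer: 0 0 5 9 15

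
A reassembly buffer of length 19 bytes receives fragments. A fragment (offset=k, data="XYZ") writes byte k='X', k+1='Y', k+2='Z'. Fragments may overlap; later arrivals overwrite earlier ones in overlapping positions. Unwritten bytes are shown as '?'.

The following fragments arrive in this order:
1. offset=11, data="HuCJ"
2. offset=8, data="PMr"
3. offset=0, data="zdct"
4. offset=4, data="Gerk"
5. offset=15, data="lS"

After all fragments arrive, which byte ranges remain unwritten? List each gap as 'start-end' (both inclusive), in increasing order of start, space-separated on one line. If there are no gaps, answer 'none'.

Answer: 17-18

Derivation:
Fragment 1: offset=11 len=4
Fragment 2: offset=8 len=3
Fragment 3: offset=0 len=4
Fragment 4: offset=4 len=4
Fragment 5: offset=15 len=2
Gaps: 17-18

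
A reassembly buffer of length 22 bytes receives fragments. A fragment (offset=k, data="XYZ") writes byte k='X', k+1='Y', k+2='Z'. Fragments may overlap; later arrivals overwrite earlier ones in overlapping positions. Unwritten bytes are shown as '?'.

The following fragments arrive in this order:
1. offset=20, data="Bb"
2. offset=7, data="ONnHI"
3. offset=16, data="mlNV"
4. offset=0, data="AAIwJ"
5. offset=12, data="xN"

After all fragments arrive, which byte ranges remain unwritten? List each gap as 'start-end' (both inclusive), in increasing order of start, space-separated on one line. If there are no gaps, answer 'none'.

Fragment 1: offset=20 len=2
Fragment 2: offset=7 len=5
Fragment 3: offset=16 len=4
Fragment 4: offset=0 len=5
Fragment 5: offset=12 len=2
Gaps: 5-6 14-15

Answer: 5-6 14-15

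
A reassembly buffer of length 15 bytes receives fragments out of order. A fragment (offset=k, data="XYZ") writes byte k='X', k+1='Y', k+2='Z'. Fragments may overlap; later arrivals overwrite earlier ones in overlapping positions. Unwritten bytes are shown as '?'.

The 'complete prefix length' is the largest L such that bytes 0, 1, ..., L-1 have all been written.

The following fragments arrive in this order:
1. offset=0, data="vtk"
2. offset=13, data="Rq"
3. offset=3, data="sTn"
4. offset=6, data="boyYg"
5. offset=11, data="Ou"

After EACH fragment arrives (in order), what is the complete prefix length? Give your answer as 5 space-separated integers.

Answer: 3 3 6 11 15

Derivation:
Fragment 1: offset=0 data="vtk" -> buffer=vtk???????????? -> prefix_len=3
Fragment 2: offset=13 data="Rq" -> buffer=vtk??????????Rq -> prefix_len=3
Fragment 3: offset=3 data="sTn" -> buffer=vtksTn???????Rq -> prefix_len=6
Fragment 4: offset=6 data="boyYg" -> buffer=vtksTnboyYg??Rq -> prefix_len=11
Fragment 5: offset=11 data="Ou" -> buffer=vtksTnboyYgOuRq -> prefix_len=15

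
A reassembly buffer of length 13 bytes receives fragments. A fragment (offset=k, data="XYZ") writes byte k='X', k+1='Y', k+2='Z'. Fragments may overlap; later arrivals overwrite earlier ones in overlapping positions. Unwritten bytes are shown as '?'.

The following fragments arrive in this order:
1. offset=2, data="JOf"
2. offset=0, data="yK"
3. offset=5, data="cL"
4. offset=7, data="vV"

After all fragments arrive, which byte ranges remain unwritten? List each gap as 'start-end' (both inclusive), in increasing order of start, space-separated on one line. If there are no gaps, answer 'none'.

Fragment 1: offset=2 len=3
Fragment 2: offset=0 len=2
Fragment 3: offset=5 len=2
Fragment 4: offset=7 len=2
Gaps: 9-12

Answer: 9-12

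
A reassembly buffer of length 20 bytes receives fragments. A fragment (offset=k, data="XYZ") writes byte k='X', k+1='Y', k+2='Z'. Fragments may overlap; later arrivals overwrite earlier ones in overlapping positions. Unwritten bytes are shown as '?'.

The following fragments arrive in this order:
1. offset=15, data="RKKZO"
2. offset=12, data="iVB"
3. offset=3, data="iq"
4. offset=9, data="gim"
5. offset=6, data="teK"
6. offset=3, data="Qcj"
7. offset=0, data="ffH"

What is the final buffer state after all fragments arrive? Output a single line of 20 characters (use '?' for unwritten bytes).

Fragment 1: offset=15 data="RKKZO" -> buffer=???????????????RKKZO
Fragment 2: offset=12 data="iVB" -> buffer=????????????iVBRKKZO
Fragment 3: offset=3 data="iq" -> buffer=???iq???????iVBRKKZO
Fragment 4: offset=9 data="gim" -> buffer=???iq????gimiVBRKKZO
Fragment 5: offset=6 data="teK" -> buffer=???iq?teKgimiVBRKKZO
Fragment 6: offset=3 data="Qcj" -> buffer=???QcjteKgimiVBRKKZO
Fragment 7: offset=0 data="ffH" -> buffer=ffHQcjteKgimiVBRKKZO

Answer: ffHQcjteKgimiVBRKKZO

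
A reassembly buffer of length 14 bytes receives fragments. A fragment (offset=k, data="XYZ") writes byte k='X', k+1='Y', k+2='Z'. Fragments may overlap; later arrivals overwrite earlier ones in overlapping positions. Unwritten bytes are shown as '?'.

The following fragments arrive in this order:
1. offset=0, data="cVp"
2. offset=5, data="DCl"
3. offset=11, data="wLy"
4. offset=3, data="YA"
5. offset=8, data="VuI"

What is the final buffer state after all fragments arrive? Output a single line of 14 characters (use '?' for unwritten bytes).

Answer: cVpYADClVuIwLy

Derivation:
Fragment 1: offset=0 data="cVp" -> buffer=cVp???????????
Fragment 2: offset=5 data="DCl" -> buffer=cVp??DCl??????
Fragment 3: offset=11 data="wLy" -> buffer=cVp??DCl???wLy
Fragment 4: offset=3 data="YA" -> buffer=cVpYADCl???wLy
Fragment 5: offset=8 data="VuI" -> buffer=cVpYADClVuIwLy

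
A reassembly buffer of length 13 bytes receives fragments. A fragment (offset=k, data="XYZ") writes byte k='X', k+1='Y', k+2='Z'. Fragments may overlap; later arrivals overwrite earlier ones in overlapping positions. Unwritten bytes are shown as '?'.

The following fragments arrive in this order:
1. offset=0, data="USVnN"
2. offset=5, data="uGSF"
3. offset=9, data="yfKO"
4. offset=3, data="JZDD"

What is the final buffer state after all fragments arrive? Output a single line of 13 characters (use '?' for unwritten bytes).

Answer: USVJZDDSFyfKO

Derivation:
Fragment 1: offset=0 data="USVnN" -> buffer=USVnN????????
Fragment 2: offset=5 data="uGSF" -> buffer=USVnNuGSF????
Fragment 3: offset=9 data="yfKO" -> buffer=USVnNuGSFyfKO
Fragment 4: offset=3 data="JZDD" -> buffer=USVJZDDSFyfKO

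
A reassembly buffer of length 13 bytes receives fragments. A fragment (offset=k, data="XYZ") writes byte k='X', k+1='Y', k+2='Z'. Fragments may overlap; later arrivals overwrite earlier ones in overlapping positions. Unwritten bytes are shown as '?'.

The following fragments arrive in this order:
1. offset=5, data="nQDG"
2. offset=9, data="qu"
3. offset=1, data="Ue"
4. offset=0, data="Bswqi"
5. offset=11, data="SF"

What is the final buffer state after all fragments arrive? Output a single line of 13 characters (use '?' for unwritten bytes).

Answer: BswqinQDGquSF

Derivation:
Fragment 1: offset=5 data="nQDG" -> buffer=?????nQDG????
Fragment 2: offset=9 data="qu" -> buffer=?????nQDGqu??
Fragment 3: offset=1 data="Ue" -> buffer=?Ue??nQDGqu??
Fragment 4: offset=0 data="Bswqi" -> buffer=BswqinQDGqu??
Fragment 5: offset=11 data="SF" -> buffer=BswqinQDGquSF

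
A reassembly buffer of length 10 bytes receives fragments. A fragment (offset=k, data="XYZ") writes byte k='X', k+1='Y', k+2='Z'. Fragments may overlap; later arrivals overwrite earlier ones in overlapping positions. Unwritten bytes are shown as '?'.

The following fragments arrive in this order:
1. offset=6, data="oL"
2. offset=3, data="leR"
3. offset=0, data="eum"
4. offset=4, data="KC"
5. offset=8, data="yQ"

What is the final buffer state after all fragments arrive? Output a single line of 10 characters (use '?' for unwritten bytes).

Fragment 1: offset=6 data="oL" -> buffer=??????oL??
Fragment 2: offset=3 data="leR" -> buffer=???leRoL??
Fragment 3: offset=0 data="eum" -> buffer=eumleRoL??
Fragment 4: offset=4 data="KC" -> buffer=eumlKCoL??
Fragment 5: offset=8 data="yQ" -> buffer=eumlKCoLyQ

Answer: eumlKCoLyQ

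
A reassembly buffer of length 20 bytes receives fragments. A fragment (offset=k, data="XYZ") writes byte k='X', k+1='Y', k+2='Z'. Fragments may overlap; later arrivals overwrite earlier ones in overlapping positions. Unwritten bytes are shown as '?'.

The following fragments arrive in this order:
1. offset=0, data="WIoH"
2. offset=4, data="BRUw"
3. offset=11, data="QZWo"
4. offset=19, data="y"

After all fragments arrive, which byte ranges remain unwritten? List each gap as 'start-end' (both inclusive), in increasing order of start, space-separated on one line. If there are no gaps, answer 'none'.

Answer: 8-10 15-18

Derivation:
Fragment 1: offset=0 len=4
Fragment 2: offset=4 len=4
Fragment 3: offset=11 len=4
Fragment 4: offset=19 len=1
Gaps: 8-10 15-18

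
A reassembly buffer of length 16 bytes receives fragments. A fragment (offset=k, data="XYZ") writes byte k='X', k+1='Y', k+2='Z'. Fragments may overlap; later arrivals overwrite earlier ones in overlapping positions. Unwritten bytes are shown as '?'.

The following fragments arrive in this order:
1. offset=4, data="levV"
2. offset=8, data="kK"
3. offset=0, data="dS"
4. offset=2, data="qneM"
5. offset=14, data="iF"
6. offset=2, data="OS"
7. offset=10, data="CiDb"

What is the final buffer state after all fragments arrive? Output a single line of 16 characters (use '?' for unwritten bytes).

Answer: dSOSeMvVkKCiDbiF

Derivation:
Fragment 1: offset=4 data="levV" -> buffer=????levV????????
Fragment 2: offset=8 data="kK" -> buffer=????levVkK??????
Fragment 3: offset=0 data="dS" -> buffer=dS??levVkK??????
Fragment 4: offset=2 data="qneM" -> buffer=dSqneMvVkK??????
Fragment 5: offset=14 data="iF" -> buffer=dSqneMvVkK????iF
Fragment 6: offset=2 data="OS" -> buffer=dSOSeMvVkK????iF
Fragment 7: offset=10 data="CiDb" -> buffer=dSOSeMvVkKCiDbiF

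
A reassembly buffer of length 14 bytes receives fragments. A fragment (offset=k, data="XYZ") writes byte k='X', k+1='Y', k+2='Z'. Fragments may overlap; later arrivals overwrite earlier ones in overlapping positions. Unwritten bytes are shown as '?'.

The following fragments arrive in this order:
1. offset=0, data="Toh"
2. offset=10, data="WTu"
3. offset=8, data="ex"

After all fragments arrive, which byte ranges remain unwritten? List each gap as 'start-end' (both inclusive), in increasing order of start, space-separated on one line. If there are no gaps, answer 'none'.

Answer: 3-7 13-13

Derivation:
Fragment 1: offset=0 len=3
Fragment 2: offset=10 len=3
Fragment 3: offset=8 len=2
Gaps: 3-7 13-13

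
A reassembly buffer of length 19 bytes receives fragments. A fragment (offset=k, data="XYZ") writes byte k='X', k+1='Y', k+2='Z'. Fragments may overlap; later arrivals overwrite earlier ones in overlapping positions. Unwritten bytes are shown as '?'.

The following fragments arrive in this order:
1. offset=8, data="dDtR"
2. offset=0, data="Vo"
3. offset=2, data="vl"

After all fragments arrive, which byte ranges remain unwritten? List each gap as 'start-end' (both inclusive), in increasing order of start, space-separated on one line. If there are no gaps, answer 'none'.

Answer: 4-7 12-18

Derivation:
Fragment 1: offset=8 len=4
Fragment 2: offset=0 len=2
Fragment 3: offset=2 len=2
Gaps: 4-7 12-18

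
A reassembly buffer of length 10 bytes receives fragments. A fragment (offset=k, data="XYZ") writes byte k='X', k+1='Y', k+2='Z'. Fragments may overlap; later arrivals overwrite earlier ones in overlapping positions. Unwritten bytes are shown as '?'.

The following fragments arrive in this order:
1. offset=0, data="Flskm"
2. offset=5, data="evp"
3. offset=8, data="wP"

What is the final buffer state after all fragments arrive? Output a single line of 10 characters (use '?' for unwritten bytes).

Answer: FlskmevpwP

Derivation:
Fragment 1: offset=0 data="Flskm" -> buffer=Flskm?????
Fragment 2: offset=5 data="evp" -> buffer=Flskmevp??
Fragment 3: offset=8 data="wP" -> buffer=FlskmevpwP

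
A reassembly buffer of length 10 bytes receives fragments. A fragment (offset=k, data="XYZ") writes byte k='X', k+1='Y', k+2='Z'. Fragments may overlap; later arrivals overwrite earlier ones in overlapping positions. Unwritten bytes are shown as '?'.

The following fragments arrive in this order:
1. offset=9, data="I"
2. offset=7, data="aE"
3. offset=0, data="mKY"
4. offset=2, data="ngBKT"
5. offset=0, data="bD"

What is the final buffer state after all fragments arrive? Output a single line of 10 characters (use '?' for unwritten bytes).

Answer: bDngBKTaEI

Derivation:
Fragment 1: offset=9 data="I" -> buffer=?????????I
Fragment 2: offset=7 data="aE" -> buffer=???????aEI
Fragment 3: offset=0 data="mKY" -> buffer=mKY????aEI
Fragment 4: offset=2 data="ngBKT" -> buffer=mKngBKTaEI
Fragment 5: offset=0 data="bD" -> buffer=bDngBKTaEI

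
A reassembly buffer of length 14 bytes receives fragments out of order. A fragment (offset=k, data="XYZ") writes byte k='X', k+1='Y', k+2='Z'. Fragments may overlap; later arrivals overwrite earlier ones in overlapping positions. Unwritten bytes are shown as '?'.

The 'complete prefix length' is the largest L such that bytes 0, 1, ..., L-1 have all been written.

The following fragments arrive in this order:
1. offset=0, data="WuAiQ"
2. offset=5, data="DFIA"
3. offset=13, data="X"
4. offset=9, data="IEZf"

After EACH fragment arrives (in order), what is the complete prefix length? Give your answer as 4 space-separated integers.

Fragment 1: offset=0 data="WuAiQ" -> buffer=WuAiQ????????? -> prefix_len=5
Fragment 2: offset=5 data="DFIA" -> buffer=WuAiQDFIA????? -> prefix_len=9
Fragment 3: offset=13 data="X" -> buffer=WuAiQDFIA????X -> prefix_len=9
Fragment 4: offset=9 data="IEZf" -> buffer=WuAiQDFIAIEZfX -> prefix_len=14

Answer: 5 9 9 14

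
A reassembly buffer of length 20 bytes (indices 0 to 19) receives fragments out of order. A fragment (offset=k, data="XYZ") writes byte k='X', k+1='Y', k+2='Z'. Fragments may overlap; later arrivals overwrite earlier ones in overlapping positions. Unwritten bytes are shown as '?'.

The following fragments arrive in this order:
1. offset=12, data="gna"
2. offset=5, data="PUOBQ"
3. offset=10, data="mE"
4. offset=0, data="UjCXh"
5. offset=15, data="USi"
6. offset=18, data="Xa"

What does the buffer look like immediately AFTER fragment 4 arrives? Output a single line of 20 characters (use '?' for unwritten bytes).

Answer: UjCXhPUOBQmEgna?????

Derivation:
Fragment 1: offset=12 data="gna" -> buffer=????????????gna?????
Fragment 2: offset=5 data="PUOBQ" -> buffer=?????PUOBQ??gna?????
Fragment 3: offset=10 data="mE" -> buffer=?????PUOBQmEgna?????
Fragment 4: offset=0 data="UjCXh" -> buffer=UjCXhPUOBQmEgna?????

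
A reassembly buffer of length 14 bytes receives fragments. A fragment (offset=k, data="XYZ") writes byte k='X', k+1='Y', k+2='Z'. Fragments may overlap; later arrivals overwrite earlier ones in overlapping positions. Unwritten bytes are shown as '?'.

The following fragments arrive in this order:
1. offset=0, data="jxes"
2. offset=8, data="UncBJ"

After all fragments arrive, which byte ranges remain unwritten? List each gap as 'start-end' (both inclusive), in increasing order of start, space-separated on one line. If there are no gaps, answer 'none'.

Answer: 4-7 13-13

Derivation:
Fragment 1: offset=0 len=4
Fragment 2: offset=8 len=5
Gaps: 4-7 13-13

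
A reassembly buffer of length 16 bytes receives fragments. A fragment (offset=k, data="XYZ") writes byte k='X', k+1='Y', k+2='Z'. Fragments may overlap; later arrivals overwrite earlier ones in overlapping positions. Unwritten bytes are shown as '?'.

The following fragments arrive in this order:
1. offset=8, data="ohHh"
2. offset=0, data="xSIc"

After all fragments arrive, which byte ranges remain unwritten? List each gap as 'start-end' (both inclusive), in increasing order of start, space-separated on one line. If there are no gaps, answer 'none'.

Fragment 1: offset=8 len=4
Fragment 2: offset=0 len=4
Gaps: 4-7 12-15

Answer: 4-7 12-15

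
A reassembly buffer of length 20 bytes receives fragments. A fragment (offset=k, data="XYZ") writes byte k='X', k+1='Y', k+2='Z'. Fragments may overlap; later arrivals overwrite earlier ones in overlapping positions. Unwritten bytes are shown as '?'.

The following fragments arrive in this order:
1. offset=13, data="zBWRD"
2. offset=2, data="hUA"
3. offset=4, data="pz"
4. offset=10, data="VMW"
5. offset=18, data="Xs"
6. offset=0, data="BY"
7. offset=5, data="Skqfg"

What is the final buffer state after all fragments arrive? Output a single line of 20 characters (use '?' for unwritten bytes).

Answer: BYhUpSkqfgVMWzBWRDXs

Derivation:
Fragment 1: offset=13 data="zBWRD" -> buffer=?????????????zBWRD??
Fragment 2: offset=2 data="hUA" -> buffer=??hUA????????zBWRD??
Fragment 3: offset=4 data="pz" -> buffer=??hUpz???????zBWRD??
Fragment 4: offset=10 data="VMW" -> buffer=??hUpz????VMWzBWRD??
Fragment 5: offset=18 data="Xs" -> buffer=??hUpz????VMWzBWRDXs
Fragment 6: offset=0 data="BY" -> buffer=BYhUpz????VMWzBWRDXs
Fragment 7: offset=5 data="Skqfg" -> buffer=BYhUpSkqfgVMWzBWRDXs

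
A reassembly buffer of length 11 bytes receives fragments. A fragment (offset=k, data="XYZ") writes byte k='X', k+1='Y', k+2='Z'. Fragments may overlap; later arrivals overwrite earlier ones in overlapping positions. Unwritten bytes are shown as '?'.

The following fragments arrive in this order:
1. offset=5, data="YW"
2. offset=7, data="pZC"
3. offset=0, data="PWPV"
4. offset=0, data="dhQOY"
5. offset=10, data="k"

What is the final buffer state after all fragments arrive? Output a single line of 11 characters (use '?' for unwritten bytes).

Fragment 1: offset=5 data="YW" -> buffer=?????YW????
Fragment 2: offset=7 data="pZC" -> buffer=?????YWpZC?
Fragment 3: offset=0 data="PWPV" -> buffer=PWPV?YWpZC?
Fragment 4: offset=0 data="dhQOY" -> buffer=dhQOYYWpZC?
Fragment 5: offset=10 data="k" -> buffer=dhQOYYWpZCk

Answer: dhQOYYWpZCk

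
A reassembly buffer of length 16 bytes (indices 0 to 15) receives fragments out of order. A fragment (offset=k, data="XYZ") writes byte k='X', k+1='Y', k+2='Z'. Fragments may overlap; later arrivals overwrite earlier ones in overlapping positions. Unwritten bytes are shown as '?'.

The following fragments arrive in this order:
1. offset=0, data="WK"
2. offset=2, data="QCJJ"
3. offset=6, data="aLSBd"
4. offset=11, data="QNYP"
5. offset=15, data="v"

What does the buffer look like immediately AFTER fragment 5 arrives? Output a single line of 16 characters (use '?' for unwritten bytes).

Fragment 1: offset=0 data="WK" -> buffer=WK??????????????
Fragment 2: offset=2 data="QCJJ" -> buffer=WKQCJJ??????????
Fragment 3: offset=6 data="aLSBd" -> buffer=WKQCJJaLSBd?????
Fragment 4: offset=11 data="QNYP" -> buffer=WKQCJJaLSBdQNYP?
Fragment 5: offset=15 data="v" -> buffer=WKQCJJaLSBdQNYPv

Answer: WKQCJJaLSBdQNYPv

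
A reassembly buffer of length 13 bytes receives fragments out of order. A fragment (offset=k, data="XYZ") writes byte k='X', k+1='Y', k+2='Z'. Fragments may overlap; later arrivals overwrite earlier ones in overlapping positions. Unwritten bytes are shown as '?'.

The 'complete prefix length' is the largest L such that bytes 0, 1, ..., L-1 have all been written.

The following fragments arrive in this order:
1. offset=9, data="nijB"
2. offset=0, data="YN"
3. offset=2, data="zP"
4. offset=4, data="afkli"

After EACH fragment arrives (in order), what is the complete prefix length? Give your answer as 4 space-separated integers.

Answer: 0 2 4 13

Derivation:
Fragment 1: offset=9 data="nijB" -> buffer=?????????nijB -> prefix_len=0
Fragment 2: offset=0 data="YN" -> buffer=YN???????nijB -> prefix_len=2
Fragment 3: offset=2 data="zP" -> buffer=YNzP?????nijB -> prefix_len=4
Fragment 4: offset=4 data="afkli" -> buffer=YNzPafklinijB -> prefix_len=13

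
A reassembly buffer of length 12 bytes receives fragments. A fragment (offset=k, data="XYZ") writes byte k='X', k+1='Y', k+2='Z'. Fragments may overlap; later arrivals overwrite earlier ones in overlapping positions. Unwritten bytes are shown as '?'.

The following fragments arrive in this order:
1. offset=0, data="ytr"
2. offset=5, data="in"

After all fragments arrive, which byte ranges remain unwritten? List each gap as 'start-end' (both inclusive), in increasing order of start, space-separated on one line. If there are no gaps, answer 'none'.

Fragment 1: offset=0 len=3
Fragment 2: offset=5 len=2
Gaps: 3-4 7-11

Answer: 3-4 7-11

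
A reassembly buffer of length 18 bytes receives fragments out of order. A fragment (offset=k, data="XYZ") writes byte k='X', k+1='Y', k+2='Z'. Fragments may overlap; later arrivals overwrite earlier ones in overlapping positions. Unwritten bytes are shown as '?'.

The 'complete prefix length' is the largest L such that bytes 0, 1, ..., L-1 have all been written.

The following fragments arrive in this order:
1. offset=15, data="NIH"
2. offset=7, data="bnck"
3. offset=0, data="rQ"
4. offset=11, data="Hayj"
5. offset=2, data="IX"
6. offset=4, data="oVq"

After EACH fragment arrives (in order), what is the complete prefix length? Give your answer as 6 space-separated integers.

Fragment 1: offset=15 data="NIH" -> buffer=???????????????NIH -> prefix_len=0
Fragment 2: offset=7 data="bnck" -> buffer=???????bnck????NIH -> prefix_len=0
Fragment 3: offset=0 data="rQ" -> buffer=rQ?????bnck????NIH -> prefix_len=2
Fragment 4: offset=11 data="Hayj" -> buffer=rQ?????bnckHayjNIH -> prefix_len=2
Fragment 5: offset=2 data="IX" -> buffer=rQIX???bnckHayjNIH -> prefix_len=4
Fragment 6: offset=4 data="oVq" -> buffer=rQIXoVqbnckHayjNIH -> prefix_len=18

Answer: 0 0 2 2 4 18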